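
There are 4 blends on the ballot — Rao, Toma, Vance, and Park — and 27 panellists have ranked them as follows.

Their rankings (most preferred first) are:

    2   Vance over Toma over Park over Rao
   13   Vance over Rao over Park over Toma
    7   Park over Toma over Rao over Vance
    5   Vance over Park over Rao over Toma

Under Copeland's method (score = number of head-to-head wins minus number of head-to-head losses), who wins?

Vance

Pairwise results:
  Rao vs Toma: Rao wins 18–9.
  Rao vs Vance: Vance wins 20–7.
  Rao vs Park: Park wins 14–13.
  Toma vs Vance: Vance wins 20–7.
  Toma vs Park: Park wins 25–2.
  Vance vs Park: Vance wins 20–7.
Copeland scores (wins − losses):
  Rao: 1 − 2 = -1
  Toma: 0 − 3 = -3
  Vance: 3 − 0 = 3
  Park: 2 − 1 = 1
Vance has the best Copeland score.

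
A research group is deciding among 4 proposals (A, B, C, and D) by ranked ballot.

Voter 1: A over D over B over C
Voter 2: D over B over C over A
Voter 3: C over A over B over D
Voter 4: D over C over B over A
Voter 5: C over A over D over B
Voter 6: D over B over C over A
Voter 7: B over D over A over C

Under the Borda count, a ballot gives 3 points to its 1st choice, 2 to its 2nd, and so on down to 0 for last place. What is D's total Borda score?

14

Borda scores:
  A: 3 + 0 + 2 + 0 + 2 + 0 + 1 = 8
  B: 1 + 2 + 1 + 1 + 0 + 2 + 3 = 10
  C: 0 + 1 + 3 + 2 + 3 + 1 + 0 = 10
  D: 2 + 3 + 0 + 3 + 1 + 3 + 2 = 14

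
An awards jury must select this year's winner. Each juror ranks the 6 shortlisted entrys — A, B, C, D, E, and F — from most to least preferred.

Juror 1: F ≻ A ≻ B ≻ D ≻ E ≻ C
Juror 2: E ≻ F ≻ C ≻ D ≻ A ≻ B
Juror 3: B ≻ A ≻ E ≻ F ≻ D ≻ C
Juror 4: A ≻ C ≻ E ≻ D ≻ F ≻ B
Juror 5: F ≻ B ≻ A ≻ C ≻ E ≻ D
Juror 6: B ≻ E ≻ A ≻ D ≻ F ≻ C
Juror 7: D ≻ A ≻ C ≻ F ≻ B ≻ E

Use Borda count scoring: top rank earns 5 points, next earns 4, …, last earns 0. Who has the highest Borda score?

Borda scores:
  A: 4 + 1 + 4 + 5 + 3 + 3 + 4 = 24
  B: 3 + 0 + 5 + 0 + 4 + 5 + 1 = 18
  C: 0 + 3 + 0 + 4 + 2 + 0 + 3 = 12
  D: 2 + 2 + 1 + 2 + 0 + 2 + 5 = 14
  E: 1 + 5 + 3 + 3 + 1 + 4 + 0 = 17
  F: 5 + 4 + 2 + 1 + 5 + 1 + 2 = 20
A has the highest total.

A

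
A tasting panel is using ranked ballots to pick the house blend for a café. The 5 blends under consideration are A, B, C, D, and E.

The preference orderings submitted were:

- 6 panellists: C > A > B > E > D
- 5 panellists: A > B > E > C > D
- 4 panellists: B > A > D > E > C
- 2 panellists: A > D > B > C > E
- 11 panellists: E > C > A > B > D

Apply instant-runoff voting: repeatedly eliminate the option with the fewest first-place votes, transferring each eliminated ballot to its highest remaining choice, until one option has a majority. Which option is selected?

A

Round 1: E 11, A 7, C 6, B 4, D 0. D has the fewest and is eliminated.
Round 2: E 11, A 7, C 6, B 4. B has the fewest and is eliminated.
Round 3: A 11, E 11, C 6. C has the fewest and is eliminated.
Round 4: A 17, E 11. A has a majority.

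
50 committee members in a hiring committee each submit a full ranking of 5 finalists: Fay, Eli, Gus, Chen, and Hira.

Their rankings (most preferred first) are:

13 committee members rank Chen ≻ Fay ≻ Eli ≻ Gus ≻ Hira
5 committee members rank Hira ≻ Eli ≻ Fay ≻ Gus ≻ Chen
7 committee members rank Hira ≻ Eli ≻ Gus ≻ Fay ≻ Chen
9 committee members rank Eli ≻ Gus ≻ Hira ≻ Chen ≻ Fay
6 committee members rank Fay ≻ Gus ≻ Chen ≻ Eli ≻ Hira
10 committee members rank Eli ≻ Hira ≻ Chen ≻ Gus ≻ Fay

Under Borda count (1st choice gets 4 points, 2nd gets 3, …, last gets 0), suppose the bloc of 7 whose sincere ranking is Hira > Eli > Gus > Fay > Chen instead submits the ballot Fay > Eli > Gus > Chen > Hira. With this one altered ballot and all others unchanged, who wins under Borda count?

Eli

Borda totals with the altered ballot: Fay 101, Eli 144, Gus 87, Chen 100, Hira 68.
The winner is unchanged: still Eli.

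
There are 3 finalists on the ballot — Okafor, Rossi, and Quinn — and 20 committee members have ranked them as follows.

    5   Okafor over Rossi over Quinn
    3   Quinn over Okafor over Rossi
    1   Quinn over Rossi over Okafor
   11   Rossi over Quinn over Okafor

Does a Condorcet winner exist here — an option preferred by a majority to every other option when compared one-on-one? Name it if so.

Head-to-head results (20 voters total):
Okafor vs Rossi: Rossi wins 12–8.
Okafor vs Quinn: Quinn wins 15–5.
Rossi vs Quinn: Rossi wins 16–4.
Rossi beats each rival — Okafor (12–8), Quinn (16–4) — so Rossi is the Condorcet winner.

Rossi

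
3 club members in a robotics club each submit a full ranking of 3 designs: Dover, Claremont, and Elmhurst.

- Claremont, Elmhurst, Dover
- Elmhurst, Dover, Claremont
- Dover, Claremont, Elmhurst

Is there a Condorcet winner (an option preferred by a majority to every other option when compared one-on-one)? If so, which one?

Head-to-head results (3 voters total):
Dover vs Claremont: Dover wins 2–1.
Dover vs Elmhurst: Elmhurst wins 2–1.
Claremont vs Elmhurst: Claremont wins 2–1.
No candidate beats all others: Dover beats Claremont beats Elmhurst beats Dover, a majority cycle.

No Condorcet winner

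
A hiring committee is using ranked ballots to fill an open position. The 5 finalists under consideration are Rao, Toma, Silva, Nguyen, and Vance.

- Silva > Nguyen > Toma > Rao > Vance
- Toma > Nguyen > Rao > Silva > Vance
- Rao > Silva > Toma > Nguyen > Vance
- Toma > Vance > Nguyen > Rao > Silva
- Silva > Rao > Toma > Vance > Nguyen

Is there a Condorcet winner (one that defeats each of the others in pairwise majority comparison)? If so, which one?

Head-to-head results (5 voters total):
Rao vs Toma: Toma wins 3–2.
Rao vs Silva: Rao wins 3–2.
Rao vs Nguyen: Nguyen wins 3–2.
Rao vs Vance: Rao wins 4–1.
Toma vs Silva: Silva wins 3–2.
Toma vs Nguyen: Toma wins 4–1.
Toma vs Vance: Toma wins 5–0.
Silva vs Nguyen: Silva wins 3–2.
Silva vs Vance: Silva wins 4–1.
Nguyen vs Vance: Nguyen wins 3–2.
No candidate beats all others: Rao beats Silva beats Toma beats Rao, a majority cycle.

There is no Condorcet winner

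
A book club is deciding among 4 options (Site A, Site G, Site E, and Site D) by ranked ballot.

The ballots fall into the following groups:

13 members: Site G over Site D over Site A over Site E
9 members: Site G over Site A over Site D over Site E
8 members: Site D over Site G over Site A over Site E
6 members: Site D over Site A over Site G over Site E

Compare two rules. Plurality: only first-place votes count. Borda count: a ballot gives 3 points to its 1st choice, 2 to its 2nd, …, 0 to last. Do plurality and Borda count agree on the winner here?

Plurality first-place counts: Site A 0, Site G 22, Site E 0, Site D 14 → Site G.
Borda totals: Site A 51, Site G 88, Site E 0, Site D 77 → Site G.
The two rules agree on Site G.

Yes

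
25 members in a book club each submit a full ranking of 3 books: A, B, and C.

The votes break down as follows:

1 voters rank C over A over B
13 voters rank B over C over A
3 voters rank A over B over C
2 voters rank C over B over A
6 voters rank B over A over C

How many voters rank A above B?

Ballots ranking A above B: 1+3 = 4.
Ballots ranking B above A: 13+2+6 = 21.
So 4 of 25 voters prefer A to B.

4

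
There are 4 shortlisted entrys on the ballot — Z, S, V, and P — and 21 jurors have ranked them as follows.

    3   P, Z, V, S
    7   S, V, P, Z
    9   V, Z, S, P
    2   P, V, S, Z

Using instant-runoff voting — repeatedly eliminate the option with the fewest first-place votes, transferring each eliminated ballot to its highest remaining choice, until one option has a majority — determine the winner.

Round 1: V 9, S 7, P 5, Z 0. Z has the fewest and is eliminated.
Round 2: V 9, S 7, P 5. P has the fewest and is eliminated.
Round 3: V 14, S 7. V has a majority.

V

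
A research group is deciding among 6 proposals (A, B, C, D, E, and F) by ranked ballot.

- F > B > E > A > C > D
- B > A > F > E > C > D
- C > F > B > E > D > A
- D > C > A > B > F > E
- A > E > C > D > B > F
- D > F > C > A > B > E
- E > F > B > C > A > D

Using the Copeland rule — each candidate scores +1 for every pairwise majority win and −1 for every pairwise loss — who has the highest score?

F

Pairwise results:
  A vs B: B wins 4–3.
  A vs C: C wins 4–3.
  A vs D: A wins 4–3.
  A vs E: A wins 4–3.
  A vs F: F wins 4–3.
  B vs C: C wins 4–3.
  B vs D: B wins 4–3.
  B vs E: B wins 5–2.
  B vs F: F wins 4–3.
  C vs D: C wins 5–2.
  C vs E: E wins 4–3.
  C vs F: F wins 4–3.
  D vs E: E wins 5–2.
  D vs F: F wins 4–3.
  E vs F: F wins 5–2.
Copeland scores (wins − losses):
  A: 2 − 3 = -1
  B: 3 − 2 = 1
  C: 3 − 2 = 1
  D: 0 − 5 = -5
  E: 2 − 3 = -1
  F: 5 − 0 = 5
F has the best Copeland score.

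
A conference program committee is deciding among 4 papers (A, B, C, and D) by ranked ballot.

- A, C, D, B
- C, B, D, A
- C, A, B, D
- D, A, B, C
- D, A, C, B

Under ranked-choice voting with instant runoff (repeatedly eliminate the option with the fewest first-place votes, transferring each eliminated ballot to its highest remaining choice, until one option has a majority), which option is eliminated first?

B

Round 1: C 2, D 2, A 1, B 0. B has the fewest and is eliminated.
Round 2: C 2, D 2, A 1. A has the fewest and is eliminated.
Round 3: C 3, D 2. C has a majority.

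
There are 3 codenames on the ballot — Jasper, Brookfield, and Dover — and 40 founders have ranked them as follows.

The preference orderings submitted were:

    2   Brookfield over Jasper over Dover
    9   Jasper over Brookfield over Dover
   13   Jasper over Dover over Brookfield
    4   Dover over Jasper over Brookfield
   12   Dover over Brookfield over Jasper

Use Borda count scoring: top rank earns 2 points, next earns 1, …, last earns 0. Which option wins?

Borda scores:
  Jasper: 2·1 + 9·2 + 13·2 + 4·1 + 12·0 = 50
  Brookfield: 2·2 + 9·1 + 13·0 + 4·0 + 12·1 = 25
  Dover: 2·0 + 9·0 + 13·1 + 4·2 + 12·2 = 45
Jasper has the highest total.

Jasper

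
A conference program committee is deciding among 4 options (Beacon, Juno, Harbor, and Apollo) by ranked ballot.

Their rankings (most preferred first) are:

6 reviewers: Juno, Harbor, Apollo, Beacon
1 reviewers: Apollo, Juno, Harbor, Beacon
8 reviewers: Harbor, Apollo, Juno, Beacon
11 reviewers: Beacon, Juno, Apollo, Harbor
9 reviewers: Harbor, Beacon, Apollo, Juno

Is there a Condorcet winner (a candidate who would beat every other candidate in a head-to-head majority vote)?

Head-to-head results (35 voters total):
Beacon vs Juno: Beacon wins 20–15.
Beacon vs Harbor: Harbor wins 24–11.
Beacon vs Apollo: Beacon wins 20–15.
Juno vs Harbor: Juno wins 18–17.
Juno vs Apollo: Apollo wins 18–17.
Harbor vs Apollo: Harbor wins 23–12.
No candidate beats all others: Beacon beats Juno beats Harbor beats Beacon, a majority cycle.

No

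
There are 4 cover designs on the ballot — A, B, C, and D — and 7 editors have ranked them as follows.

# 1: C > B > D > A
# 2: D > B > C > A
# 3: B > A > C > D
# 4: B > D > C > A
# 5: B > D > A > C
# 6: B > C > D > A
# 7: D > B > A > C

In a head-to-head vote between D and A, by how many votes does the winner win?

5

Ballots ranking D above A: 6.
Ballots ranking A above D: 1.
D wins 6–1, a margin of 5.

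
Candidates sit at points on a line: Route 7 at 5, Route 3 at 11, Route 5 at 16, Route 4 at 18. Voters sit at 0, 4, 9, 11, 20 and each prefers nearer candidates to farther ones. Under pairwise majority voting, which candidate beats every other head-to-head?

With single-peaked preferences on a line, the Condorcet winner is the candidate closest to the median voter.
The median voter (position 9) is closest to Route 3 at 11.
Check: Route 3 vs Route 7 — voters closer to Route 3: 3 of 5.

Route 3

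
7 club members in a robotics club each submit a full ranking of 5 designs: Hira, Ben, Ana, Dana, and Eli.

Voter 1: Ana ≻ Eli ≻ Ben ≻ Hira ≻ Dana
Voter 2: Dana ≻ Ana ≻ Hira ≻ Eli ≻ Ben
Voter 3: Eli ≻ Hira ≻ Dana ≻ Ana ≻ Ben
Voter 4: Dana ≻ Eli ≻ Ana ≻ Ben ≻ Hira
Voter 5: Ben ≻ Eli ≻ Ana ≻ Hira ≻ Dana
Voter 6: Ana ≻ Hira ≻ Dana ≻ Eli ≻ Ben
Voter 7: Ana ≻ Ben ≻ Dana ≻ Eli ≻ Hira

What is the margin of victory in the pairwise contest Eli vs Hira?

3

Ballots ranking Eli above Hira: 5.
Ballots ranking Hira above Eli: 2.
Eli wins 5–2, a margin of 3.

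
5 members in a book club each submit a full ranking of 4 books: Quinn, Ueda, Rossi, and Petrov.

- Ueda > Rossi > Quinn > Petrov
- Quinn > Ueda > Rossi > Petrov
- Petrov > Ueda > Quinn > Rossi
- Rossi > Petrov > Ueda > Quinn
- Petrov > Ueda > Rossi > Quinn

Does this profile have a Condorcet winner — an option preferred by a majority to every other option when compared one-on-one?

Head-to-head results (5 voters total):
Quinn vs Ueda: Ueda wins 4–1.
Quinn vs Rossi: Rossi wins 3–2.
Quinn vs Petrov: Petrov wins 3–2.
Ueda vs Rossi: Ueda wins 4–1.
Ueda vs Petrov: Petrov wins 3–2.
Rossi vs Petrov: Rossi wins 3–2.
No candidate beats all others: Ueda beats Rossi beats Petrov beats Ueda, a majority cycle.

No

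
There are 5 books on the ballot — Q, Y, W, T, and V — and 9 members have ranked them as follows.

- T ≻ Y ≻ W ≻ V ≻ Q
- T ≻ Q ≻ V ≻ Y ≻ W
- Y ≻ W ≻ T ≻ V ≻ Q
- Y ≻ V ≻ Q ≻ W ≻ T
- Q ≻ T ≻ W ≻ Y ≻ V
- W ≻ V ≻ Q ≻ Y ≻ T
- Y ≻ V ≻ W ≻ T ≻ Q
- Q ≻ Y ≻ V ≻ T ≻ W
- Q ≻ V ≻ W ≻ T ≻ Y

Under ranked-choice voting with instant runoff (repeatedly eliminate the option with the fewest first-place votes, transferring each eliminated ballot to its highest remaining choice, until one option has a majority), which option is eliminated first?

V

Round 1: Q 3, Y 3, T 2, W 1, V 0. V has the fewest and is eliminated.
Round 2: Q 3, Y 3, T 2, W 1. W has the fewest and is eliminated.
Round 3: Q 4, Y 3, T 2. T has the fewest and is eliminated.
Round 4: Q 5, Y 4. Q has a majority.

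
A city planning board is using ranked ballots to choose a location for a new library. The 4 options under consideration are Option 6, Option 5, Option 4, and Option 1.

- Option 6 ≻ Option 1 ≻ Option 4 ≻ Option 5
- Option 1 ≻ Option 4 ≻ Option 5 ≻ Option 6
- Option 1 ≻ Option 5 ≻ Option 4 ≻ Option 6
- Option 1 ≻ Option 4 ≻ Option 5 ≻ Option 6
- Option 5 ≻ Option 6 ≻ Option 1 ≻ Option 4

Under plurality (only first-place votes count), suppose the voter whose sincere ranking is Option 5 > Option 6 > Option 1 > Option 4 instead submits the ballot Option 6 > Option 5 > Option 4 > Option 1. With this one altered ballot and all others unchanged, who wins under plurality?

First-place totals with the altered ballot: Option 6 2, Option 5 0, Option 4 0, Option 1 3.
The winner is unchanged: still Option 1.

Option 1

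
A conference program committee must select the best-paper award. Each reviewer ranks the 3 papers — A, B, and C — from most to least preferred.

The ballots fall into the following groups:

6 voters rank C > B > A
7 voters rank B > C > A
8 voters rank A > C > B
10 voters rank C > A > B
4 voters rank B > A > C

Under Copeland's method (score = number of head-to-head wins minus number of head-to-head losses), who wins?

C

Pairwise results:
  A vs B: A wins 18–17.
  A vs C: C wins 23–12.
  B vs C: C wins 24–11.
Copeland scores (wins − losses):
  A: 1 − 1 = 0
  B: 0 − 2 = -2
  C: 2 − 0 = 2
C has the best Copeland score.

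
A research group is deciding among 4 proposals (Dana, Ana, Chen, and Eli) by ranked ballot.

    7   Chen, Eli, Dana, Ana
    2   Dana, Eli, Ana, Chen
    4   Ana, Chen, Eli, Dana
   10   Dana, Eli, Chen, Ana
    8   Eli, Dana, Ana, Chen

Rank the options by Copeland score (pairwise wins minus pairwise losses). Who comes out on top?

Pairwise results:
  Dana vs Ana: Dana wins 27–4.
  Dana vs Chen: Dana wins 20–11.
  Dana vs Eli: Eli wins 19–12.
  Ana vs Chen: Chen wins 17–14.
  Ana vs Eli: Eli wins 27–4.
  Chen vs Eli: Eli wins 20–11.
Copeland scores (wins − losses):
  Dana: 2 − 1 = 1
  Ana: 0 − 3 = -3
  Chen: 1 − 2 = -1
  Eli: 3 − 0 = 3
Eli has the best Copeland score.

Eli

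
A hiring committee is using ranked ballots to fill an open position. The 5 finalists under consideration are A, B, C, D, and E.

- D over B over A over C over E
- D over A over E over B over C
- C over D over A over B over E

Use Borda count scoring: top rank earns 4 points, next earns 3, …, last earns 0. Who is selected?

D

Borda scores:
  A: 2 + 3 + 2 = 7
  B: 3 + 1 + 1 = 5
  C: 1 + 0 + 4 = 5
  D: 4 + 4 + 3 = 11
  E: 0 + 2 + 0 = 2
D has the highest total.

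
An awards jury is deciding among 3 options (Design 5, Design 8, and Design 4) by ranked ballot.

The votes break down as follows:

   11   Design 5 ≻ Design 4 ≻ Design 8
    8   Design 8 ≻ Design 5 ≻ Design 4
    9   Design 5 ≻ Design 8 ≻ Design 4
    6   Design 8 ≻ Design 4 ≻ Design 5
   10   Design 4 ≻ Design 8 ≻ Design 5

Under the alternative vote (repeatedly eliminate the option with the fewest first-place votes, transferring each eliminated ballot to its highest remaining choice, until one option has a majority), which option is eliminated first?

Design 4

Round 1: Design 5 20, Design 8 14, Design 4 10. Design 4 has the fewest and is eliminated.
Round 2: Design 8 24, Design 5 20. Design 8 has a majority.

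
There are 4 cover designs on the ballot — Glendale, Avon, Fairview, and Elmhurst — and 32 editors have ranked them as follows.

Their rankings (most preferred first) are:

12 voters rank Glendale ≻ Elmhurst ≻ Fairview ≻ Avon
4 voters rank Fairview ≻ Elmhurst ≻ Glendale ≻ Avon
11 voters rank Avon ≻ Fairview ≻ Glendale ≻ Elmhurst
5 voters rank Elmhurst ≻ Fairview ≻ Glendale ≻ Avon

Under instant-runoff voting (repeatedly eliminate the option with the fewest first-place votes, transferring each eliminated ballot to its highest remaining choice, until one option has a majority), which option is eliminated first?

Round 1: Glendale 12, Avon 11, Elmhurst 5, Fairview 4. Fairview has the fewest and is eliminated.
Round 2: Glendale 12, Avon 11, Elmhurst 9. Elmhurst has the fewest and is eliminated.
Round 3: Glendale 21, Avon 11. Glendale has a majority.

Fairview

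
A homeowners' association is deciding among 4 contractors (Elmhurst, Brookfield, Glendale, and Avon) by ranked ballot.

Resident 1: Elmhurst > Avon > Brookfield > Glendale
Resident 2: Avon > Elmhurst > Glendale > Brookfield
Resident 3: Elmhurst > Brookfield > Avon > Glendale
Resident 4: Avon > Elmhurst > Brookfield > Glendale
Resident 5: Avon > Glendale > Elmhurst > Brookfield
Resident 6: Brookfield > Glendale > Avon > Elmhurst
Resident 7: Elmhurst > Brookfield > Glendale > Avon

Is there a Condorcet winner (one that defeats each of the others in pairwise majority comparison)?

Yes

Head-to-head results (7 voters total):
Elmhurst vs Brookfield: Elmhurst wins 6–1.
Elmhurst vs Glendale: Elmhurst wins 5–2.
Elmhurst vs Avon: Avon wins 4–3.
Brookfield vs Glendale: Brookfield wins 5–2.
Brookfield vs Avon: Avon wins 4–3.
Glendale vs Avon: Avon wins 5–2.
Avon beats each rival — Elmhurst (4–3), Brookfield (4–3), Glendale (5–2) — so Avon is the Condorcet winner.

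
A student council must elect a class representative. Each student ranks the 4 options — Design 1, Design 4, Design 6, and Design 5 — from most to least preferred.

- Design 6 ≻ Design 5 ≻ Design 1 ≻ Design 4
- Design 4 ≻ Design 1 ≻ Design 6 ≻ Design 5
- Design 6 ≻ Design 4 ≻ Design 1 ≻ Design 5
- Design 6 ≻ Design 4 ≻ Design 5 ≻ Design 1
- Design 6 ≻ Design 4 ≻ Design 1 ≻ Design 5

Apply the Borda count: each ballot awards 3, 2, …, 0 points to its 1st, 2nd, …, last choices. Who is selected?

Design 6

Borda scores:
  Design 1: 1 + 2 + 1 + 0 + 1 = 5
  Design 4: 0 + 3 + 2 + 2 + 2 = 9
  Design 6: 3 + 1 + 3 + 3 + 3 = 13
  Design 5: 2 + 0 + 0 + 1 + 0 = 3
Design 6 has the highest total.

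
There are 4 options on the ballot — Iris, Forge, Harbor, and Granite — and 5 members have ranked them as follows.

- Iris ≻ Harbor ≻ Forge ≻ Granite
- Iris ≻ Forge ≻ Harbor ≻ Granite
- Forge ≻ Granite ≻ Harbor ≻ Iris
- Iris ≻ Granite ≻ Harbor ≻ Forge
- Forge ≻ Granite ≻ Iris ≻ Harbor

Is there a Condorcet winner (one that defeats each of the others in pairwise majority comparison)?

Yes

Head-to-head results (5 voters total):
Iris vs Forge: Iris wins 3–2.
Iris vs Harbor: Iris wins 4–1.
Iris vs Granite: Iris wins 3–2.
Forge vs Harbor: Forge wins 3–2.
Forge vs Granite: Forge wins 4–1.
Harbor vs Granite: Granite wins 3–2.
Iris beats each rival — Forge (3–2), Harbor (4–1), Granite (3–2) — so Iris is the Condorcet winner.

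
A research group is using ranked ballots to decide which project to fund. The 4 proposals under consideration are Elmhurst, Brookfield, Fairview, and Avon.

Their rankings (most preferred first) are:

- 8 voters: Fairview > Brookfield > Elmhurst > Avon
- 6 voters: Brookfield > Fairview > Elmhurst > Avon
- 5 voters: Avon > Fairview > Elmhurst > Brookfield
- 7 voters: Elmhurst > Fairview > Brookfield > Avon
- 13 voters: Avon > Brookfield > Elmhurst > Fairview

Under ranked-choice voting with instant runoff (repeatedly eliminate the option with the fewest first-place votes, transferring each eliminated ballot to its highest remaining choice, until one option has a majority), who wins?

Round 1: Avon 18, Fairview 8, Elmhurst 7, Brookfield 6. Brookfield has the fewest and is eliminated.
Round 2: Avon 18, Fairview 14, Elmhurst 7. Elmhurst has the fewest and is eliminated.
Round 3: Fairview 21, Avon 18. Fairview has a majority.

Fairview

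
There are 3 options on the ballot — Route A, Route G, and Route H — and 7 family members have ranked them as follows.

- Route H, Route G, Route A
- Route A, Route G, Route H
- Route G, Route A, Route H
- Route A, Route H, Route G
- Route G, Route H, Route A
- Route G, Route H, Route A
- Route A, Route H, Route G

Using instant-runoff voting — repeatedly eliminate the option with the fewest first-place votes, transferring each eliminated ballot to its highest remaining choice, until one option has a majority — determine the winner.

Round 1: Route A 3, Route G 3, Route H 1. Route H has the fewest and is eliminated.
Round 2: Route G 4, Route A 3. Route G has a majority.

Route G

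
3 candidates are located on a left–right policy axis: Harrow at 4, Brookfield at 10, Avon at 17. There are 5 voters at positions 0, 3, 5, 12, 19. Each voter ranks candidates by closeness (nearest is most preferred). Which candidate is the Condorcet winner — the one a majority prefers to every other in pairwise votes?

With single-peaked preferences on a line, the Condorcet winner is the candidate closest to the median voter.
The median voter (position 5) is closest to Harrow at 4.
Check: Harrow vs Avon — voters closer to Harrow: 3 of 5.

Harrow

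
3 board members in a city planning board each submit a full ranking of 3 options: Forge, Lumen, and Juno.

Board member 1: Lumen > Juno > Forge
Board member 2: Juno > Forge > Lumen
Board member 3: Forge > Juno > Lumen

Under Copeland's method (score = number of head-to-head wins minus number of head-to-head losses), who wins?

Juno

Pairwise results:
  Forge vs Lumen: Forge wins 2–1.
  Forge vs Juno: Juno wins 2–1.
  Lumen vs Juno: Juno wins 2–1.
Copeland scores (wins − losses):
  Forge: 1 − 1 = 0
  Lumen: 0 − 2 = -2
  Juno: 2 − 0 = 2
Juno has the best Copeland score.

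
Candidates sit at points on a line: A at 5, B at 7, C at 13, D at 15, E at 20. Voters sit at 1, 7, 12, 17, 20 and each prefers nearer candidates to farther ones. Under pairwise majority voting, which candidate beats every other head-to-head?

With single-peaked preferences on a line, the Condorcet winner is the candidate closest to the median voter.
The median voter (position 12) is closest to C at 13.
Check: C vs B — voters closer to C: 3 of 5.

C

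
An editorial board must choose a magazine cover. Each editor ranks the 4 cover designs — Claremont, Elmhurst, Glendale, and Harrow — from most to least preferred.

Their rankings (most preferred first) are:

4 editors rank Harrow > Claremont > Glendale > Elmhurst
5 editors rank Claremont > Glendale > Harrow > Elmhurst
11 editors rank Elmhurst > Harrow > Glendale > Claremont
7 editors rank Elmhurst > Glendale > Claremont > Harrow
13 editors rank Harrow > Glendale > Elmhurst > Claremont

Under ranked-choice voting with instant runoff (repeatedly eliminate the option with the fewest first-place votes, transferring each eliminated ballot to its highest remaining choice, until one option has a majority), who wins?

Round 1: Elmhurst 18, Harrow 17, Claremont 5, Glendale 0. Glendale has the fewest and is eliminated.
Round 2: Elmhurst 18, Harrow 17, Claremont 5. Claremont has the fewest and is eliminated.
Round 3: Harrow 22, Elmhurst 18. Harrow has a majority.

Harrow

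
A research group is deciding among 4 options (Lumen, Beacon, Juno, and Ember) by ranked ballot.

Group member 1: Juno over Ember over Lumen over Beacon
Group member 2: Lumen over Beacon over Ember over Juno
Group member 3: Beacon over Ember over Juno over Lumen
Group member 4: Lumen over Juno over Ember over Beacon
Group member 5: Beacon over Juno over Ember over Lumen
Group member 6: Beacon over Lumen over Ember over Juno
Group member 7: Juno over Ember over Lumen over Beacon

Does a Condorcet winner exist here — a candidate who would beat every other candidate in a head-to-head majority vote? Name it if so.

Head-to-head results (7 voters total):
Lumen vs Beacon: Lumen wins 4–3.
Lumen vs Juno: Juno wins 4–3.
Lumen vs Ember: Ember wins 4–3.
Beacon vs Juno: Beacon wins 4–3.
Beacon vs Ember: Beacon wins 4–3.
Juno vs Ember: Juno wins 4–3.
No candidate beats all others: Lumen beats Beacon beats Juno beats Lumen, a majority cycle.

None — there is no Condorcet winner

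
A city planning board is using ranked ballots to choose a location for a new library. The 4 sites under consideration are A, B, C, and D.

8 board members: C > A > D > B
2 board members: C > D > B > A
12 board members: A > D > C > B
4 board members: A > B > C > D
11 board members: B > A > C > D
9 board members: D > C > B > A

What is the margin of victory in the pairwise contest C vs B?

Ballots ranking C above B: 8+2+12+9 = 31.
Ballots ranking B above C: 4+11 = 15.
C wins 31–15, a margin of 16.

16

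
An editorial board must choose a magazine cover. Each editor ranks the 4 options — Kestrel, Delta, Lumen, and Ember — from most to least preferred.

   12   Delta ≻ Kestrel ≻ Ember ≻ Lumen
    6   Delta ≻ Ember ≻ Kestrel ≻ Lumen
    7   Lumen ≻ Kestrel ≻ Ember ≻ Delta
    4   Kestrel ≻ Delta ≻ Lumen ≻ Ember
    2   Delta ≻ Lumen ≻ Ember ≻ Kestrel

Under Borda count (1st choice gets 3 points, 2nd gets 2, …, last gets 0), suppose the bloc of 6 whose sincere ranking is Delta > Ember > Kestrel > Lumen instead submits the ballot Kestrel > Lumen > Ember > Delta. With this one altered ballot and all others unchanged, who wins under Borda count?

Kestrel

Borda totals with the altered ballot: Kestrel 68, Delta 50, Lumen 41, Ember 27.
The switch changes the winner from Delta to Kestrel.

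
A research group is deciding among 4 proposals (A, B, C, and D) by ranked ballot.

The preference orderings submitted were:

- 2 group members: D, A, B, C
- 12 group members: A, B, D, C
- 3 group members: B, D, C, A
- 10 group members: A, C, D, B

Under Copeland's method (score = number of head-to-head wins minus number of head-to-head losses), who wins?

Pairwise results:
  A vs B: A wins 24–3.
  A vs C: A wins 24–3.
  A vs D: A wins 22–5.
  B vs C: B wins 17–10.
  B vs D: B wins 15–12.
  C vs D: D wins 17–10.
Copeland scores (wins − losses):
  A: 3 − 0 = 3
  B: 2 − 1 = 1
  C: 0 − 3 = -3
  D: 1 − 2 = -1
A has the best Copeland score.

A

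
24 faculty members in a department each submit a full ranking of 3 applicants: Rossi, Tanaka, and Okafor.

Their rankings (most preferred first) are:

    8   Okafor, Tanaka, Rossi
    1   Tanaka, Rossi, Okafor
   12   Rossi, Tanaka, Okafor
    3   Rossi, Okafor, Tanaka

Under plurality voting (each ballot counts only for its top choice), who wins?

First-place vote totals:
  Rossi: 15
  Tanaka: 1
  Okafor: 8
Rossi has the most first-place votes.

Rossi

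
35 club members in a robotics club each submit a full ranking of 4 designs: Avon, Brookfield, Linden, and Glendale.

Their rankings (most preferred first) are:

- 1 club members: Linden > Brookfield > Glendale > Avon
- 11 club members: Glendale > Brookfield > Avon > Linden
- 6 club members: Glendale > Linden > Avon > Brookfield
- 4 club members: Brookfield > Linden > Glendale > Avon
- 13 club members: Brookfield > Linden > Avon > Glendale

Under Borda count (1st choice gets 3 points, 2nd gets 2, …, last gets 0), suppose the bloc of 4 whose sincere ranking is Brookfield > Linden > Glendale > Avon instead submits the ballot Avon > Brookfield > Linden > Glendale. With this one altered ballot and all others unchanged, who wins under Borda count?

Borda totals with the altered ballot: Avon 42, Brookfield 71, Linden 45, Glendale 52.
The winner is unchanged: still Brookfield.

Brookfield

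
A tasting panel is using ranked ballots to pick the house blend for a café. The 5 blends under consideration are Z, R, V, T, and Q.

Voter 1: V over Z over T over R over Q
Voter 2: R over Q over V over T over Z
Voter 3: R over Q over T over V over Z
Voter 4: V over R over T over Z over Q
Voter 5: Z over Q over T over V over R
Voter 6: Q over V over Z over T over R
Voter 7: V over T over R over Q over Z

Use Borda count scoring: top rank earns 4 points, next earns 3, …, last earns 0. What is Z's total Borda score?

Borda scores:
  Z: 3 + 0 + 0 + 1 + 4 + 2 + 0 = 10
  R: 1 + 4 + 4 + 3 + 0 + 0 + 2 = 14
  V: 4 + 2 + 1 + 4 + 1 + 3 + 4 = 19
  T: 2 + 1 + 2 + 2 + 2 + 1 + 3 = 13
  Q: 0 + 3 + 3 + 0 + 3 + 4 + 1 = 14

10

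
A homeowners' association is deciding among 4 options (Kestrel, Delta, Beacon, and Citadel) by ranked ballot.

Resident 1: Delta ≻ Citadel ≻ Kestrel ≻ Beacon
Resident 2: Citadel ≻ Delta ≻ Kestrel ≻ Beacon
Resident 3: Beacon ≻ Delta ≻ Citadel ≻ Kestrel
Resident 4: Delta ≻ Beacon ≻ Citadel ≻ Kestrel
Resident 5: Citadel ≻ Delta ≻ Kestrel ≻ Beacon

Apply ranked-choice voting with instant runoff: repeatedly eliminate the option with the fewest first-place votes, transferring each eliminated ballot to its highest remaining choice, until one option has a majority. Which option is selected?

Round 1: Delta 2, Citadel 2, Beacon 1, Kestrel 0. Kestrel has the fewest and is eliminated.
Round 2: Delta 2, Citadel 2, Beacon 1. Beacon has the fewest and is eliminated.
Round 3: Delta 3, Citadel 2. Delta has a majority.

Delta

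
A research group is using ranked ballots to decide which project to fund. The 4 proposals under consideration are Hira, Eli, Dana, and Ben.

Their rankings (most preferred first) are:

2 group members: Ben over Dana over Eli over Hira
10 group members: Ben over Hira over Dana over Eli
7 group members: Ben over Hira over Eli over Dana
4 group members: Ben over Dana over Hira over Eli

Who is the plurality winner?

Ben

First-place vote totals:
  Hira: 0
  Eli: 0
  Dana: 0
  Ben: 23
Ben has the most first-place votes.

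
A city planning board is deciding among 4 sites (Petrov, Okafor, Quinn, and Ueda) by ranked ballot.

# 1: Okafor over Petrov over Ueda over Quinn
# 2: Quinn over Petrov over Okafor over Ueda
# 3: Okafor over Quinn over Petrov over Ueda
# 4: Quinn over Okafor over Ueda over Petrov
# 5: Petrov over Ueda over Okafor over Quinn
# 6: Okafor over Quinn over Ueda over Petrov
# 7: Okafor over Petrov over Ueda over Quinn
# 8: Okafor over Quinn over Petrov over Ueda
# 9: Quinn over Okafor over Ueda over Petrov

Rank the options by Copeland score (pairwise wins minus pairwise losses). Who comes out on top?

Okafor

Pairwise results:
  Petrov vs Okafor: Okafor wins 7–2.
  Petrov vs Quinn: Quinn wins 6–3.
  Petrov vs Ueda: Petrov wins 6–3.
  Okafor vs Quinn: Okafor wins 6–3.
  Okafor vs Ueda: Okafor wins 8–1.
  Quinn vs Ueda: Quinn wins 6–3.
Copeland scores (wins − losses):
  Petrov: 1 − 2 = -1
  Okafor: 3 − 0 = 3
  Quinn: 2 − 1 = 1
  Ueda: 0 − 3 = -3
Okafor has the best Copeland score.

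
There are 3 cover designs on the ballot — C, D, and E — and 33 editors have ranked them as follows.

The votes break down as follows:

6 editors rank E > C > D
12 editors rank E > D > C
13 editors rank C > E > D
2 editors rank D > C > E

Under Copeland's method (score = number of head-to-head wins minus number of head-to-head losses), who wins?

Pairwise results:
  C vs D: C wins 19–14.
  C vs E: E wins 18–15.
  D vs E: E wins 31–2.
Copeland scores (wins − losses):
  C: 1 − 1 = 0
  D: 0 − 2 = -2
  E: 2 − 0 = 2
E has the best Copeland score.

E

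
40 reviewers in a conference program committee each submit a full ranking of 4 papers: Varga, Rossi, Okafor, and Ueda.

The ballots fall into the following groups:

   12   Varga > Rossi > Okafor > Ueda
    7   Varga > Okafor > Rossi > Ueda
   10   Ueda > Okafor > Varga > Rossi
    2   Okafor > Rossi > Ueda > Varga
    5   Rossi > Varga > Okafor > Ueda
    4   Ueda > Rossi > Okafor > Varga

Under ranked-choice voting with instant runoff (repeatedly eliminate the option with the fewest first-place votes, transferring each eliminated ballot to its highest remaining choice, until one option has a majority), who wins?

Round 1: Varga 19, Ueda 14, Rossi 5, Okafor 2. Okafor has the fewest and is eliminated.
Round 2: Varga 19, Ueda 14, Rossi 7. Rossi has the fewest and is eliminated.
Round 3: Varga 24, Ueda 16. Varga has a majority.

Varga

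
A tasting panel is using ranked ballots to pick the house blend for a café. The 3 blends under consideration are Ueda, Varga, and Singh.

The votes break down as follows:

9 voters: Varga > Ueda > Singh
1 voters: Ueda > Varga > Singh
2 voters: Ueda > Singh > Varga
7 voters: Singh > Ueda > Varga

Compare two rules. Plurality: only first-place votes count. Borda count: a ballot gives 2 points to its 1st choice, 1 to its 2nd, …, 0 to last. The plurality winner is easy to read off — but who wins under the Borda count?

Ueda

Plurality first-place counts: Ueda 3, Varga 9, Singh 7 → Varga.
Borda totals: Ueda 22, Varga 19, Singh 16 → Ueda.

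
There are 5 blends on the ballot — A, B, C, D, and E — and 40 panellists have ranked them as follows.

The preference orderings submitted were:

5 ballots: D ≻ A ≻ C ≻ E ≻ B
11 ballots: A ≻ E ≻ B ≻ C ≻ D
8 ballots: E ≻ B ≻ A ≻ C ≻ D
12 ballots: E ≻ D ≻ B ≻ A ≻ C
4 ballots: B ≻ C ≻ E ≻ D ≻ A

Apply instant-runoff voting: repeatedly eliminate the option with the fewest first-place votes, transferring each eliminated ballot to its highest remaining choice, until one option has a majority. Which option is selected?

E

Round 1: E 20, A 11, D 5, B 4, C 0. C has the fewest and is eliminated.
Round 2: E 20, A 11, D 5, B 4. B has the fewest and is eliminated.
Round 3: E 24, A 11, D 5. E has a majority.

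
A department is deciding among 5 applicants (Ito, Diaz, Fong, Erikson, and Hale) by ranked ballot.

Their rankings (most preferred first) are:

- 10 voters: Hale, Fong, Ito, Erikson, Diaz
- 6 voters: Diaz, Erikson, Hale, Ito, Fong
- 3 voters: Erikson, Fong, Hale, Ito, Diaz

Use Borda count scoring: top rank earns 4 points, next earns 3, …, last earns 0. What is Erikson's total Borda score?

40

Borda scores:
  Ito: 10·2 + 6·1 + 3·1 = 29
  Diaz: 10·0 + 6·4 + 3·0 = 24
  Fong: 10·3 + 6·0 + 3·3 = 39
  Erikson: 10·1 + 6·3 + 3·4 = 40
  Hale: 10·4 + 6·2 + 3·2 = 58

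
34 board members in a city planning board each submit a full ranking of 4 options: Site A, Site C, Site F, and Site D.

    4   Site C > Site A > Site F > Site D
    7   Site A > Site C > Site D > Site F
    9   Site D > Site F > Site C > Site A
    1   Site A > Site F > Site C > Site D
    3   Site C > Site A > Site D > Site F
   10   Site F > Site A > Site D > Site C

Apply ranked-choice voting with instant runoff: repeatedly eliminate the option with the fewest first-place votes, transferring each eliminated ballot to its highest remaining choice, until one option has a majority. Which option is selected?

Round 1: Site F 10, Site D 9, Site A 8, Site C 7. Site C has the fewest and is eliminated.
Round 2: Site A 15, Site F 10, Site D 9. Site D has the fewest and is eliminated.
Round 3: Site F 19, Site A 15. Site F has a majority.

Site F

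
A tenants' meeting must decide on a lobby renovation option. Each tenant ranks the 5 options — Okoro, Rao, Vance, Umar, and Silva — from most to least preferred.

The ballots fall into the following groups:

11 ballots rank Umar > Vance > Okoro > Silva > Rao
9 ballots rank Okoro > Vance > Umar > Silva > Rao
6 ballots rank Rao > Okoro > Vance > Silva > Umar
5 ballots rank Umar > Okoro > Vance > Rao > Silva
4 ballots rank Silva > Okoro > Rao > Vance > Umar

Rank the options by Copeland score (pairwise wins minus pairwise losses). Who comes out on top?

Pairwise results:
  Okoro vs Rao: Okoro wins 29–6.
  Okoro vs Vance: Okoro wins 24–11.
  Okoro vs Umar: Okoro wins 19–16.
  Okoro vs Silva: Okoro wins 31–4.
  Rao vs Vance: Vance wins 25–10.
  Rao vs Umar: Umar wins 25–10.
  Rao vs Silva: Silva wins 24–11.
  Vance vs Umar: Vance wins 19–16.
  Vance vs Silva: Vance wins 31–4.
  Umar vs Silva: Umar wins 25–10.
Copeland scores (wins − losses):
  Okoro: 4 − 0 = 4
  Rao: 0 − 4 = -4
  Vance: 3 − 1 = 2
  Umar: 2 − 2 = 0
  Silva: 1 − 3 = -2
Okoro has the best Copeland score.

Okoro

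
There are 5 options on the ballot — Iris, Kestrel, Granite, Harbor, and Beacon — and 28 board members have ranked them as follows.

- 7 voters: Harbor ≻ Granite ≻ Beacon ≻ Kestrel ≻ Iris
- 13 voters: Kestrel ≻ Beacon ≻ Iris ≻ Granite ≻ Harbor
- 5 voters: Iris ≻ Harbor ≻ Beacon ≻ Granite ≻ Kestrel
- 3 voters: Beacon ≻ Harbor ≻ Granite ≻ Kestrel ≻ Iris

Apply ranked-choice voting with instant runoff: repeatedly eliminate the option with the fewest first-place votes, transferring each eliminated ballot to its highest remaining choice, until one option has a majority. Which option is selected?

Round 1: Kestrel 13, Harbor 7, Iris 5, Beacon 3, Granite 0. Granite has the fewest and is eliminated.
Round 2: Kestrel 13, Harbor 7, Iris 5, Beacon 3. Beacon has the fewest and is eliminated.
Round 3: Kestrel 13, Harbor 10, Iris 5. Iris has the fewest and is eliminated.
Round 4: Harbor 15, Kestrel 13. Harbor has a majority.

Harbor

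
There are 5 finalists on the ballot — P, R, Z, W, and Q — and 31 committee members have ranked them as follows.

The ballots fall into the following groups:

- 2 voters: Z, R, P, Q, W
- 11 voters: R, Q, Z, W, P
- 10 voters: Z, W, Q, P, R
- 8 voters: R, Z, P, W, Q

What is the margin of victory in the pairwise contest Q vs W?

Ballots ranking Q above W: 2+11 = 13.
Ballots ranking W above Q: 10+8 = 18.
W wins 18–13, a margin of 5.

5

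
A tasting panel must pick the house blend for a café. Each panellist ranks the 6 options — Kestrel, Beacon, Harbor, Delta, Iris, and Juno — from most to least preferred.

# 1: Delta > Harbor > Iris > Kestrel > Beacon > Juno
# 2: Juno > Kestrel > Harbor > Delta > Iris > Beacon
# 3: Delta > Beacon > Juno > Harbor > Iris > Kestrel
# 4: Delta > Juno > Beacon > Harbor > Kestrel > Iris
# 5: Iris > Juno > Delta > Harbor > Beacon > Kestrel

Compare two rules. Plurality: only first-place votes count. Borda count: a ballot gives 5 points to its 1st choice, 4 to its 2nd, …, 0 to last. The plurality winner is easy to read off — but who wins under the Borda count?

Plurality first-place counts: Kestrel 0, Beacon 0, Harbor 0, Delta 3, Iris 1, Juno 1 → Delta.
Borda totals: Kestrel 7, Beacon 9, Harbor 13, Delta 20, Iris 10, Juno 16 → Delta.

Delta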